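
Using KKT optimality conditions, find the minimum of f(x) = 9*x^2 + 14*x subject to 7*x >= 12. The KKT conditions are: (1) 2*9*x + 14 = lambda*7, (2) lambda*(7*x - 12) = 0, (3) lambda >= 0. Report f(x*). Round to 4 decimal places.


Step 1: Try lambda = 0 (constraint inactive).
x_unc = -14/(2*9) = -0.7778
Check: 7*-0.7778 = -5.4446 < 12 -- violated!
Step 2: Constraint must be active: 7*x = 12
x* = 12/7 = 1.7143 (rounded; the exact value 12/7 is used below)
lambda = (2*9*(12/7) + 14)/7 = 6.4082
Step 3: Compute optimal value.
f(x*) = 9*(12/7)^2 + 14*(12/7) = 50.449


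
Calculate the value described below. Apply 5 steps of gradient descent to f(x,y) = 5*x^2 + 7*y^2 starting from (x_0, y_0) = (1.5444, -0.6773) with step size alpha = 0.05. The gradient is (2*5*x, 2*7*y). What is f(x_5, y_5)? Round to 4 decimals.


Gradient descent on f(x,y) = 5*x^2 + 7*y^2.
Starting point: (1.5444, -0.6773), alpha = 0.05
Step 1: grad_x = 2*5*1.5444 = 15.444, grad_y = 2*7*-0.6773 = -9.4822
  x_1 = 1.5444 - 0.05*15.444 = 0.7722
  y_1 = -0.6773 - 0.05*-9.4822 = -0.2032
Step 2: grad_x = 2*5*0.7722 = 7.722, grad_y = 2*7*-0.2032 = -2.8447
  x_2 = 0.7722 - 0.05*7.722 = 0.3861
  y_2 = -0.2032 - 0.05*-2.8447 = -0.061
Step 3: grad_x = 2*5*0.3861 = 3.861, grad_y = 2*7*-0.061 = -0.8534
  x_3 = 0.3861 - 0.05*3.861 = 0.1931
  y_3 = -0.061 - 0.05*-0.8534 = -0.0183
Step 4: grad_x = 2*5*0.1931 = 1.9305, grad_y = 2*7*-0.0183 = -0.256
  x_4 = 0.1931 - 0.05*1.9305 = 0.0965
  y_4 = -0.0183 - 0.05*-0.256 = -0.0055
Step 5: grad_x = 2*5*0.0965 = 0.9653, grad_y = 2*7*-0.0055 = -0.0768
  x_5 = 0.0965 - 0.05*0.9653 = 0.0483
  y_5 = -0.0055 - 0.05*-0.0768 = -0.0016
f(0.0483, -0.0016) = 5*0.0483^2 + 7*(-0.0016)^2 = 0.0117


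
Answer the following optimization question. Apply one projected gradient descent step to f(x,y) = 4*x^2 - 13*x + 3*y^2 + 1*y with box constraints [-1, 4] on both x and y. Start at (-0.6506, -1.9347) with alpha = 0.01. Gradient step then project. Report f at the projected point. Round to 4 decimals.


Step 1: Compute gradient at (-0.6506, -1.9347).
grad_x = 2*4*-0.6506 - 13 = -18.2048
grad_y = 2*3*-1.9347 + 1 = -10.6082
Step 2: Gradient step.
x_raw = -0.6506 - 0.01*-18.2048 = -0.4686
y_raw = -1.9347 - 0.01*-10.6082 = -1.8286
Step 3: Project onto [-1, 4].
x_proj = clip(-0.4686) = -0.4686
y_proj = clip(-1.8286) = -1.0
Step 4: Evaluate f.
f(-0.4686, -1.0) = 8.9693


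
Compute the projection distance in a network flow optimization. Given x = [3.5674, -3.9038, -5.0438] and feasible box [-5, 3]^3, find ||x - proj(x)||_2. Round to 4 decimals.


Project each component onto [-5, 3].
clip(3.5674) = 3.0, clip(-3.9038) = -3.9038, clip(-5.0438) = -5.0
Projection = [3.0, -3.9038, -5.0]
Squared diffs: [0.3219, 0.0, 0.0019]
Distance = sqrt(0.3238) = 0.5691


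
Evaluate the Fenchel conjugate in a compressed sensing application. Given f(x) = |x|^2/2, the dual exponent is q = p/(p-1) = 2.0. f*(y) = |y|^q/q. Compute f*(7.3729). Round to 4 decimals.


The conjugate exponent q satisfies 1/p + 1/q = 1.
p = 2, so q = 2/(2 - 1) = 2.0
|y|^q = 7.3729^2.0 = 54.3597
f*(7.3729) = 54.3597 / 2.0 = 27.1798


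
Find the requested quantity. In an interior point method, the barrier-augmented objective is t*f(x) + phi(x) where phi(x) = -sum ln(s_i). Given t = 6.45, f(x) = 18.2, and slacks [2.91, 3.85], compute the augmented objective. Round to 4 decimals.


Step 1: Compute log-barrier.
ln values: [1.0682, 1.3481]
phi = -(1.0682 + 1.3481) = -2.4162
Step 2: Compute augmented objective.
t*f(x) = 6.45*18.2 = 117.39
Total = 117.39 - 2.4162 = 114.9738


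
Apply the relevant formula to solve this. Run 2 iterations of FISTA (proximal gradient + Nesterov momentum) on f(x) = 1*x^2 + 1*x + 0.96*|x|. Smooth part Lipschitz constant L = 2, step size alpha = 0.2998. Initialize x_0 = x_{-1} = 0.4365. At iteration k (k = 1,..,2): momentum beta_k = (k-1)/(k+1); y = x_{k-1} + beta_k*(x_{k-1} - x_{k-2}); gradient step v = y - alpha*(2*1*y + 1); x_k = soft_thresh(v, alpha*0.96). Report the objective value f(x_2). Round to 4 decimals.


FISTA on f(x) = 1*x^2 + 1*x + 0.96*|x|
L = 2, alpha = 0.2998
Iteration 1: beta = 0.0, y = 0.4365 + 0.0*(0.4365 - 0.4365) = 0.4365
  grad(y) = 1.873, v = y - alpha*grad = -0.125
  prox(v) = soft_thresh(-0.125, 0.2878) = 0.0
Iteration 2: beta = 0.3333, y = 0.0 + 0.3333*(0.0 - 0.4365) = -0.1455
  grad(y) = 0.709, v = y - alpha*grad = -0.3581
  prox(v) = soft_thresh(-0.3581, 0.2878) = -0.0703
f(x_2) = 1*(-0.0703)^2 + 1*(-0.0703) + 0.96*|-0.0703| = 0.0021


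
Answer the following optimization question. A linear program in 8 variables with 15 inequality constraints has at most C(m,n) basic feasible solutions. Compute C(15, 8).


Each vertex corresponds to some choice of n active constraints out of m, so the number of vertices is at most C(m, n) = m! / (n!(m-n)!).
m = 15, n = 8
Numerator: 15 * 14 * 13 * 12 * 11 * 10 * 9 * 8
Denominator: 8! = 40320
C(15, 8) = 6435


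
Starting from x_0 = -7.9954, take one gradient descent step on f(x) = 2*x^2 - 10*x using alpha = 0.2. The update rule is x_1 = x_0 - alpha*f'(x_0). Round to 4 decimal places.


We compute the gradient at x_0 and apply the update.
f'(x) = 4*x - 10
f'(-7.9954) = 4*-7.9954 - 10 = -41.9816
x_1 = -7.9954 - 0.2*-41.9816 = 0.4009


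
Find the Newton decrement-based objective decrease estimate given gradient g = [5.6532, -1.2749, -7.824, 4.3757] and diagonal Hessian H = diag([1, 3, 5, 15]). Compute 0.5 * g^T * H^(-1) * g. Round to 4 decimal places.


Step 1: H is diagonal, so H^(-1) * g = [5.6532, -0.425, -1.5648, 0.2917].
Step 2: g^T H^(-1) g = sum_i g_i^2 / H_ii
  = (5.6532)^2/1 + (-1.2749)^2/3 + (-7.824)^2/5 + (4.3757)^2/15
  = 31.9587 + 0.5418 + 12.243 + 1.2765 = 46.0199
Step 3: Objective decrease = 0.5 * g^T H^(-1) g = 23.01


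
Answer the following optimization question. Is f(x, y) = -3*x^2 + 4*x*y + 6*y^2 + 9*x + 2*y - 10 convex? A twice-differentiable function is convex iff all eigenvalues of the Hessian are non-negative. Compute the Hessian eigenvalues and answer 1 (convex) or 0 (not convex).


The Hessian of f(x,y) = -3*x^2 + 4*x*y + 6*y^2 + 9*x + 2*y - 10 is:
H = [[-6, 4], [4, 12]]
Trace = -6 + 12 = 6
Determinant = -6*12 - (4)^2 = -88
Discriminant = (6)^2 - 4*-88 = 388.0
Eigenvalues: lambda_1 = -6.8489, lambda_2 = 12.8489
The function is not convex.

0


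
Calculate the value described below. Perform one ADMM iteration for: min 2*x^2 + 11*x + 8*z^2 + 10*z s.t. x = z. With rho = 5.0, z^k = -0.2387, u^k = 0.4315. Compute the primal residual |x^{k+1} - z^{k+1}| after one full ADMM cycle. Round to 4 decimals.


ADMM iteration with rho = 5.0, z^k = -0.2387, u^k = 0.4315
Step 1: x-update.
Minimize 2*x^2 + 11*x + (5.0/2)*(x + 0.2387 + 0.4315)^2
FOC: (2*2 + 5.0)*x = -11 + 5.0*(-0.2387 - 0.4315)
x^{k+1} = -1.5946
Step 2: z-update.
Minimize 8*z^2 + 10*z + (5.0/2)*(-1.5946 - z + 0.4315)^2
FOC: (2*8 + 5.0)*z = -10 + 5.0*(-1.5946 + 0.4315)
z^{k+1} = -0.7531
Step 3: u-update.
u^{k+1} = 0.4315 - 1.5946 + 0.7531 = -0.4099
Step 4: Primal residual = |-1.5946 + 0.7531| = 0.8414


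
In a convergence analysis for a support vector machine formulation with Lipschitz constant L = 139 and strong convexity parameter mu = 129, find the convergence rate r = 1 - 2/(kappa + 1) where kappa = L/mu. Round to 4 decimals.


Step 1: Compute the condition number.
kappa = L/mu = 139/129 = 1.0775
Step 2: Compute the convergence rate.
r = 1 - 2/(kappa + 1) = 1 - 2*mu/(L + mu) = (L - mu)/(L + mu) = 10/268 = 0.0373


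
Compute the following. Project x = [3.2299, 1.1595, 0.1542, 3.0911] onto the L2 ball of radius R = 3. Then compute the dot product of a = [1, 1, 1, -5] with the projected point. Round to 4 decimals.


Step 1: Compute ||x|| (intermediates to 6 decimals).
||x|| = sqrt(3.2299^2 + 1.1595^2 + 0.1542^2 + 3.0911^2) = 4.621187
Step 2: Project.
Since ||x|| > R, scale = R/||x|| = 3/4.621187 = 0.649184, proj(x) = scale * x
proj(x) = [2.096799, 0.752729, 0.100104, 2.006693]
Step 3: Dot product.
a^T * proj(x) = 1*2.096799 + 1*0.752729 + 1*0.100104 - 5*2.006693 = -7.0838


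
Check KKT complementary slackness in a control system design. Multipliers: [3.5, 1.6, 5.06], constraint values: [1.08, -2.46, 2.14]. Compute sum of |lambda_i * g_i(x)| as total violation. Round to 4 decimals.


KKT complementary slackness check:
lambda_1 * g_1 = 3.5 * 1.08 = 3.78
lambda_2 * g_2 = 1.6 * -2.46 = -3.936
lambda_3 * g_3 = 5.06 * 2.14 = 10.8284
Total violation = 3.78 + 3.936 + 10.8284 = 18.5444


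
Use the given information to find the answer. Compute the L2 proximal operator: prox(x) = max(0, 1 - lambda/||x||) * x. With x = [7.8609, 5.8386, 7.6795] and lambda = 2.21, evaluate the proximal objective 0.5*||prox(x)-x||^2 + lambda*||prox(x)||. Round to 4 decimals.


Step 1: Compute ||x||.
||x|| = 12.4442
Step 2: Compute scaling factor.
scale = max(0, 1 - 2.21/12.4442) = 0.8224
Step 3: prox(x) = [6.4649, 4.8017, 6.3157]
||prox(x)|| = 10.2342
Step 4: Proximal objective.
0.5*||prox-x||^2 = 2.4421
lambda*||prox|| = 22.6176
Total = 25.0596


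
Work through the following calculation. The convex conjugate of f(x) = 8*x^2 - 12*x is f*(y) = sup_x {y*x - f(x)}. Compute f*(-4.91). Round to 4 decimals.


f*(y) = sup_x {y*x - a*x^2 - b*x} = sup_x {(y-b)*x - a*x^2}
FOC: (y - b) - 2a*x = 0 => x* = (y - b)/(2a)
x* = (-4.91 + 12)/(2*8) = 0.4431
f*(-4.91) = (y-b)^2/(4a) = (-4.91 + 12)^2/(4*8)
= 50.2681/32 = 1.5709


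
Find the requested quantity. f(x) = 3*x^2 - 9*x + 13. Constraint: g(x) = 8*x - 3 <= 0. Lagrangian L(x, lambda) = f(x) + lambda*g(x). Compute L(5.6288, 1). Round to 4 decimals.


Step 1: Evaluate f(x).
f(5.6288) = 3*5.6288^2 - 9*5.6288 + 13 = 57.391
Step 2: Evaluate g(x).
g(5.6288) = 8*5.6288 - 3 = 42.0304
Step 3: Compute Lagrangian.
L = 57.391 + 1*42.0304 = 99.4214


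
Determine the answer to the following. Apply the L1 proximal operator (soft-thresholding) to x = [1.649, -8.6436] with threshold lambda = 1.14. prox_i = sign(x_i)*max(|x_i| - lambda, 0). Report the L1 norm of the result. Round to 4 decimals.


Soft-thresholding with lambda = 1.14:
prox(1.649) = sign(1.649)*max(|1.649| - 1.14, 0) = 0.509
prox(-8.6436) = sign(-8.6436)*max(|-8.6436| - 1.14, 0) = -7.5036
prox(x) = [0.509, -7.5036]
||prox(x)||_1 = 0.509 + 7.5036 = 8.0126


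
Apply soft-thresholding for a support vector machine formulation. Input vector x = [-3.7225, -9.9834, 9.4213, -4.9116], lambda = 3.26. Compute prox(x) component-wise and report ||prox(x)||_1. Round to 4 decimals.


Soft-thresholding with lambda = 3.26:
prox(-3.7225) = sign(-3.7225)*max(|-3.7225| - 3.26, 0) = -0.4625
prox(-9.9834) = sign(-9.9834)*max(|-9.9834| - 3.26, 0) = -6.7234
prox(9.4213) = sign(9.4213)*max(|9.4213| - 3.26, 0) = 6.1613
prox(-4.9116) = sign(-4.9116)*max(|-4.9116| - 3.26, 0) = -1.6516
prox(x) = [-0.4625, -6.7234, 6.1613, -1.6516]
||prox(x)||_1 = 0.4625 + 6.7234 + 6.1613 + 1.6516 = 14.9988


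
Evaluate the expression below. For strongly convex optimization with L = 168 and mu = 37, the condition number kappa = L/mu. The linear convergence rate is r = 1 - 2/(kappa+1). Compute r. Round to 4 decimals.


Step 1: Compute the condition number.
kappa = L/mu = 168/37 = 4.5405
Step 2: Compute the convergence rate.
r = 1 - 2/(kappa + 1) = 1 - 2*mu/(L + mu) = (L - mu)/(L + mu) = 131/205 = 0.639


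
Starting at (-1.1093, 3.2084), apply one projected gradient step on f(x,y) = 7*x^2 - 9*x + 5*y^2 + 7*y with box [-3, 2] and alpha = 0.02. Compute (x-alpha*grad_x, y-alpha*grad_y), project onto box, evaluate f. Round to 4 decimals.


Step 1: Compute gradient at (-1.1093, 3.2084).
grad_x = 2*7*-1.1093 - 9 = -24.5302
grad_y = 2*5*3.2084 + 7 = 39.084
Step 2: Gradient step.
x_raw = -1.1093 - 0.02*-24.5302 = -0.6187
y_raw = 3.2084 - 0.02*39.084 = 2.4267
Step 3: Project onto [-3, 2].
x_proj = clip(-0.6187) = -0.6187
y_proj = clip(2.4267) = 2.0
Step 4: Evaluate f.
f(-0.6187, 2.0) = 42.2478


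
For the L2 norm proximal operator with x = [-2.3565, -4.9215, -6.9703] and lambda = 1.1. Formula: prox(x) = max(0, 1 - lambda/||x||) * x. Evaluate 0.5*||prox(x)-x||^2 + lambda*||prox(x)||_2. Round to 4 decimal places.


Step 1: Compute ||x||.
||x|| = 8.8521
Step 2: Compute scaling factor.
scale = max(0, 1 - 1.1/8.8521) = 0.8757
Step 3: prox(x) = [-2.0637, -4.3099, -6.1041]
||prox(x)|| = 7.7521
Step 4: Proximal objective.
0.5*||prox-x||^2 = 0.605
lambda*||prox|| = 8.5273
Total = 9.1323


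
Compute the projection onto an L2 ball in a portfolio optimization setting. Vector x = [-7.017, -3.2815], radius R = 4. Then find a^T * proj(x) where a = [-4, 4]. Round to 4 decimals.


Step 1: Compute ||x|| (intermediates to 6 decimals).
||x|| = sqrt((-7.017)^2 + (-3.2815)^2) = 7.746388
Step 2: Project.
Since ||x|| > R, scale = R/||x|| = 4/7.746388 = 0.51637, proj(x) = scale * x
proj(x) = [-3.623368, -1.694468]
Step 3: Dot product.
a^T * proj(x) = -4*(-3.623368) + 4*(-1.694468) = 7.7156


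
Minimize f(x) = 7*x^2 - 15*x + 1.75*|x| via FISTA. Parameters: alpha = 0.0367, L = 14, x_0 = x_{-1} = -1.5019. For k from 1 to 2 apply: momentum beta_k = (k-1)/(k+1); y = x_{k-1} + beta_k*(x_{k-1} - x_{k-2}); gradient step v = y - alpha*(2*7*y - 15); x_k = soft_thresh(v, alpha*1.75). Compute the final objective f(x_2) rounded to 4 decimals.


FISTA on f(x) = 7*x^2 - 15*x + 1.75*|x|
L = 14, alpha = 0.0367
Iteration 1: beta = 0.0, y = -1.5019 + 0.0*(-1.5019 + 1.5019) = -1.5019
  grad(y) = -36.0266, v = y - alpha*grad = -0.1797
  prox(v) = soft_thresh(-0.1797, 0.0642) = -0.1155
Iteration 2: beta = 0.3333, y = -0.1155 + 0.3333*(-0.1155 + 1.5019) = 0.3466
  grad(y) = -10.1471, v = y - alpha*grad = 0.719
  prox(v) = soft_thresh(0.719, 0.0642) = 0.6548
f(x_2) = 7*0.6548^2 - 15*0.6548 + 1.75*|0.6548| = -5.6748


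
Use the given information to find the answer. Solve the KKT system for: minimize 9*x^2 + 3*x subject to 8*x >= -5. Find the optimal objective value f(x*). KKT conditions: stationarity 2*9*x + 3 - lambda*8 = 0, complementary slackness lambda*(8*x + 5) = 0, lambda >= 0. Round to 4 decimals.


Step 1: Try lambda = 0 (constraint inactive).
Stationarity: 2*9*x + 3 = 0
x* = -3/(2*9) = -1/6 = -0.1667 (rounded; the exact value -1/6 is used below)
Check constraint: 8*-0.1667 = -1.3336 >= -5 -- satisfied.
Step 2: Compute optimal value.
f(x*) = 9*(-1/6)^2 + 3*(-1/6) = -0.25


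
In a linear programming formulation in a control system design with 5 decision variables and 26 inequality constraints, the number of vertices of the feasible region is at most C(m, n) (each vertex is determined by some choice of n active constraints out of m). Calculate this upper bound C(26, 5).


Each vertex corresponds to some choice of n active constraints out of m, so the number of vertices is at most C(m, n) = m! / (n!(m-n)!).
m = 26, n = 5
Numerator: 26 * 25 * 24 * 23 * 22
Denominator: 5! = 120
C(26, 5) = 65780


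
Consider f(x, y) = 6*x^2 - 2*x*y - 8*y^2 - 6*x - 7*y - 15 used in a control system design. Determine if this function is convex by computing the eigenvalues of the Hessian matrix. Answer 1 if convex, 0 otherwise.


The Hessian of f(x,y) = 6*x^2 - 2*x*y - 8*y^2 - 6*x - 7*y - 15 is:
H = [[12, -2], [-2, -16]]
Trace = 12 - 16 = -4
Determinant = 12*-16 - (-2)^2 = -196
Discriminant = (-4)^2 - 4*-196 = 800.0
Eigenvalues: lambda_1 = -16.1421, lambda_2 = 12.1421
The function is not convex.

0


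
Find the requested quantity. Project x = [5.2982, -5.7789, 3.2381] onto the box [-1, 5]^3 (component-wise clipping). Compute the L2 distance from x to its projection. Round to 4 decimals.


Project each component onto [-1, 5].
clip(5.2982) = 5.0, clip(-5.7789) = -1.0, clip(3.2381) = 3.2381
Projection = [5.0, -1.0, 3.2381]
Squared diffs: [0.0889, 22.8379, 0.0]
Distance = sqrt(22.9268) = 4.7882


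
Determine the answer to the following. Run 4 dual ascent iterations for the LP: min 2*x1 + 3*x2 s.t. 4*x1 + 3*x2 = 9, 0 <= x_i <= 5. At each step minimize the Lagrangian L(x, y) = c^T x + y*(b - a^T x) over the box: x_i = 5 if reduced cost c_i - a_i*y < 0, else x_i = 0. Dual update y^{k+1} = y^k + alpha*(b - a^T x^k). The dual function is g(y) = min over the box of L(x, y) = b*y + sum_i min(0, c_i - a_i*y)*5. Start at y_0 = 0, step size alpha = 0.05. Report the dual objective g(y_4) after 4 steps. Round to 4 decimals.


Dual ascent for LP: min 2*x1 + 3*x2, 4*x1 + 3*x2 = 9, 0 <= x_i <= 5
Step 1: y^k = 0.0, reduced costs: (2.0, 3.0)
  x^k = (0.0, 0.0), subgradient = b - a^T x = 9.0
  y^{k+1} = 0.0 + 0.05*9.0 = 0.45
Step 2: y^k = 0.45, reduced costs: (0.2, 1.65)
  x^k = (0.0, 0.0), subgradient = b - a^T x = 9.0
  y^{k+1} = 0.45 + 0.05*9.0 = 0.9
Step 3: y^k = 0.9, reduced costs: (-1.6, 0.3)
  x^k = (5.0, 0.0), subgradient = b - a^T x = -11.0
  y^{k+1} = 0.9 + 0.05*-11.0 = 0.35
Step 4: y^k = 0.35, reduced costs: (0.6, 1.95)
  x^k = (0.0, 0.0), subgradient = b - a^T x = 9.0
  y^{k+1} = 0.35 + 0.05*9.0 = 0.8
Dual objective at y_4 = 0.8: reduced costs (-1.2, 0.6), box minimizer x = (5.0, 0.0)
g(y_4) = b*y + (c1 - a1*y)*x1 + (c2 - a2*y)*x2 = 9*0.8 + (-1.2)*5.0 + 0.6*0.0 = 7.2 - 6.0 + 0.0 = 1.2


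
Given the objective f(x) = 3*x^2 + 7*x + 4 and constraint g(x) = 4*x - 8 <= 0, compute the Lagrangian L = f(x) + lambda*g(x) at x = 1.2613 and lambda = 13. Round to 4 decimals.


Step 1: Evaluate f(x).
f(1.2613) = 3*1.2613^2 + 7*1.2613 + 4 = 17.6017
Step 2: Evaluate g(x).
g(1.2613) = 4*1.2613 - 8 = -2.9548
Step 3: Compute Lagrangian.
L = 17.6017 + 13*-2.9548 = -20.8107


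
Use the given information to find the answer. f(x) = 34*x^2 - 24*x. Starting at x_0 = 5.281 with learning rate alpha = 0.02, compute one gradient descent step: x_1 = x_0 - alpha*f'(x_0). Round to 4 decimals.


We compute the gradient at x_0 and apply the update.
f'(x) = 68*x - 24
f'(5.281) = 68*5.281 - 24 = 335.108
x_1 = 5.281 - 0.02*335.108 = -1.4212


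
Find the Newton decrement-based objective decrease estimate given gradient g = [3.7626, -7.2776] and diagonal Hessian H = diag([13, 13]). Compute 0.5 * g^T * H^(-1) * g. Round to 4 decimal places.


Step 1: H is diagonal, so H^(-1) * g = [0.2894, -0.5598].
Step 2: g^T H^(-1) g = sum_i g_i^2 / H_ii
  = (3.7626)^2/13 + (-7.2776)^2/13
  = 1.089 + 4.0741 = 5.1631
Step 3: Objective decrease = 0.5 * g^T H^(-1) g = 2.5816


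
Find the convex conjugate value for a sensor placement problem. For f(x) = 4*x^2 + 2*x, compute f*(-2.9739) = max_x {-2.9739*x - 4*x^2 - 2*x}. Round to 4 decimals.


f*(y) = sup_x {y*x - a*x^2 - b*x} = sup_x {(y-b)*x - a*x^2}
FOC: (y - b) - 2a*x = 0 => x* = (y - b)/(2a)
x* = (-2.9739 - 2)/(2*4) = -0.6217
f*(-2.9739) = (y-b)^2/(4a) = (-2.9739 - 2)^2/(4*4)
= 24.7397/16 = 1.5462


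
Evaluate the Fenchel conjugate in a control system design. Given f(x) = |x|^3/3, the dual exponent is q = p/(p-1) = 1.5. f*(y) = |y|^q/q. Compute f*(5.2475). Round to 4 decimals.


The conjugate exponent q satisfies 1/p + 1/q = 1.
p = 3, so q = 3/(3 - 1) = 1.5
|y|^q = 5.2475^1.5 = 12.0207
f*(5.2475) = 12.0207 / 1.5 = 8.0138


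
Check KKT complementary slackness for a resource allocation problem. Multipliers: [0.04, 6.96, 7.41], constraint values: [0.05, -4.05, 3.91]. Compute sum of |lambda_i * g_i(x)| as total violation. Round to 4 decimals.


KKT complementary slackness check:
lambda_1 * g_1 = 0.04 * 0.05 = 0.002
lambda_2 * g_2 = 6.96 * -4.05 = -28.188
lambda_3 * g_3 = 7.41 * 3.91 = 28.9731
Total violation = 0.002 + 28.188 + 28.9731 = 57.1631


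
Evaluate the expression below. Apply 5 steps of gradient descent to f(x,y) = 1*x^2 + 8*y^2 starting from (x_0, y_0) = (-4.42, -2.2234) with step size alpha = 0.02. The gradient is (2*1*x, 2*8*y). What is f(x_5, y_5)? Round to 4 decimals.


Gradient descent on f(x,y) = 1*x^2 + 8*y^2.
Starting point: (-4.42, -2.2234), alpha = 0.02
Step 1: grad_x = 2*1*-4.42 = -8.84, grad_y = 2*8*-2.2234 = -35.5744
  x_1 = -4.42 - 0.02*-8.84 = -4.2432
  y_1 = -2.2234 - 0.02*-35.5744 = -1.5119
Step 2: grad_x = 2*1*-4.2432 = -8.4864, grad_y = 2*8*-1.5119 = -24.1906
  x_2 = -4.2432 - 0.02*-8.4864 = -4.0735
  y_2 = -1.5119 - 0.02*-24.1906 = -1.0281
Step 3: grad_x = 2*1*-4.0735 = -8.1469, grad_y = 2*8*-1.0281 = -16.4496
  x_3 = -4.0735 - 0.02*-8.1469 = -3.9105
  y_3 = -1.0281 - 0.02*-16.4496 = -0.6991
Step 4: grad_x = 2*1*-3.9105 = -7.8211, grad_y = 2*8*-0.6991 = -11.1857
  x_4 = -3.9105 - 0.02*-7.8211 = -3.7541
  y_4 = -0.6991 - 0.02*-11.1857 = -0.4754
Step 5: grad_x = 2*1*-3.7541 = -7.5082, grad_y = 2*8*-0.4754 = -7.6063
  x_5 = -3.7541 - 0.02*-7.5082 = -3.6039
  y_5 = -0.4754 - 0.02*-7.6063 = -0.3233
f(-3.6039, -0.3233) = 1*(-3.6039)^2 + 8*(-0.3233)^2 = 13.8245


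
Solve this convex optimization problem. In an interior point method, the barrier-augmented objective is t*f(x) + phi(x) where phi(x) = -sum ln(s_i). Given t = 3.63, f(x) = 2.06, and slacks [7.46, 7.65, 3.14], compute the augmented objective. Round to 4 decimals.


Step 1: Compute log-barrier.
ln values: [2.0096, 2.0347, 1.1442]
phi = -(2.0096 + 2.0347 + 1.1442) = -5.1885
Step 2: Compute augmented objective.
t*f(x) = 3.63*2.06 = 7.4778
Total = 7.4778 - 5.1885 = 2.2893


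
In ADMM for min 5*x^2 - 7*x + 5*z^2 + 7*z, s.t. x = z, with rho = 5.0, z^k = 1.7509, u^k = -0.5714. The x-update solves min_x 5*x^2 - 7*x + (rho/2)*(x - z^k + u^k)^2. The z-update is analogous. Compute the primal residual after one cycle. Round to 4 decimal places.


ADMM iteration with rho = 5.0, z^k = 1.7509, u^k = -0.5714
Step 1: x-update.
Minimize 5*x^2 - 7*x + (5.0/2)*(x - 1.7509 - 0.5714)^2
FOC: (2*5 + 5.0)*x = 7 + 5.0*(1.7509 + 0.5714)
x^{k+1} = 1.2408
Step 2: z-update.
Minimize 5*z^2 + 7*z + (5.0/2)*(1.2408 - z - 0.5714)^2
FOC: (2*5 + 5.0)*z = -7 + 5.0*(1.2408 - 0.5714)
z^{k+1} = -0.2435
Step 3: u-update.
u^{k+1} = -0.5714 + 1.2408 + 0.2435 = 0.9129
Step 4: Primal residual = |1.2408 + 0.2435| = 1.4843


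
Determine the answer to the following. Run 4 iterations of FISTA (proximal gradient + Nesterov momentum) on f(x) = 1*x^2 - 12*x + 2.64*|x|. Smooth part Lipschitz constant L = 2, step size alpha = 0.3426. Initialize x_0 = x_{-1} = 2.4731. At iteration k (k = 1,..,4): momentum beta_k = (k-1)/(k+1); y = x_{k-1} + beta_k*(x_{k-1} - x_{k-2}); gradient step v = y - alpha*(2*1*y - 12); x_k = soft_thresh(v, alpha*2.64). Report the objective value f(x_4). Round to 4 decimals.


FISTA on f(x) = 1*x^2 - 12*x + 2.64*|x|
L = 2, alpha = 0.3426
Iteration 1: beta = 0.0, y = 2.4731 + 0.0*(2.4731 - 2.4731) = 2.4731
  grad(y) = -7.0538, v = y - alpha*grad = 4.8897
  prox(v) = soft_thresh(4.8897, 0.9045) = 3.9853
Iteration 2: beta = 0.3333, y = 3.9853 + 0.3333*(3.9853 - 2.4731) = 4.4893
  grad(y) = -3.0214, v = y - alpha*grad = 5.5244
  prox(v) = soft_thresh(5.5244, 0.9045) = 4.62
Iteration 3: beta = 0.5, y = 4.62 + 0.5*(4.62 - 3.9853) = 4.9373
  grad(y) = -2.1253, v = y - alpha*grad = 5.6655
  prox(v) = soft_thresh(5.6655, 0.9045) = 4.761
Iteration 4: beta = 0.6, y = 4.761 + 0.6*(4.761 - 4.62) = 4.8456
  grad(y) = -2.3087, v = y - alpha*grad = 5.6366
  prox(v) = soft_thresh(5.6366, 0.9045) = 4.7321
f(x_4) = 1*4.7321^2 - 12*4.7321 + 2.64*|4.7321| = -21.8997


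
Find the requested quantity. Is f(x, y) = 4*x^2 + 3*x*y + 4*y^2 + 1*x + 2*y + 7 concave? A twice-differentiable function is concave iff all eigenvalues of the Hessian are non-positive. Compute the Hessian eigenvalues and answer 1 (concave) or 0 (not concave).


The Hessian of f(x,y) = 4*x^2 + 3*x*y + 4*y^2 + 1*x + 2*y + 7 is:
H = [[8, 3], [3, 8]]
Trace = 8 + 8 = 16
Determinant = 8*8 - (3)^2 = 55
Discriminant = (16)^2 - 4*55 = 36.0
Eigenvalues: lambda_1 = 5.0, lambda_2 = 11.0
The function is not concave.

0


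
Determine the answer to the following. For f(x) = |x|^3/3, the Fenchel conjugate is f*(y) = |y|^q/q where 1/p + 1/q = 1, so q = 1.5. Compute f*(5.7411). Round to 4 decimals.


The conjugate exponent q satisfies 1/p + 1/q = 1.
p = 3, so q = 3/(3 - 1) = 1.5
|y|^q = 5.7411^1.5 = 13.756
f*(5.7411) = 13.756 / 1.5 = 9.1707


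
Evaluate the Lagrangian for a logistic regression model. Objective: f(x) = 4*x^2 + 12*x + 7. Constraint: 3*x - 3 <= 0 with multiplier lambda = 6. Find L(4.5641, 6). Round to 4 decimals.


Step 1: Evaluate f(x).
f(4.5641) = 4*4.5641^2 + 12*4.5641 + 7 = 145.0932
Step 2: Evaluate g(x).
g(4.5641) = 3*4.5641 - 3 = 10.6923
Step 3: Compute Lagrangian.
L = 145.0932 + 6*10.6923 = 209.247


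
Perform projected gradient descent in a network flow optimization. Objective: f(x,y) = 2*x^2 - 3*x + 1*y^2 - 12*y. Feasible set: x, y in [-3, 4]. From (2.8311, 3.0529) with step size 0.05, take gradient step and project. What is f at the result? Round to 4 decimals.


Step 1: Compute gradient at (2.8311, 3.0529).
grad_x = 2*2*2.8311 - 3 = 8.3244
grad_y = 2*1*3.0529 - 12 = -5.8942
Step 2: Gradient step.
x_raw = 2.8311 - 0.05*8.3244 = 2.4149
y_raw = 3.0529 - 0.05*-5.8942 = 3.3476
Step 3: Project onto [-3, 4].
x_proj = clip(2.4149) = 2.4149
y_proj = clip(3.3476) = 3.3476
Step 4: Evaluate f.
f(2.4149, 3.3476) = -24.5462


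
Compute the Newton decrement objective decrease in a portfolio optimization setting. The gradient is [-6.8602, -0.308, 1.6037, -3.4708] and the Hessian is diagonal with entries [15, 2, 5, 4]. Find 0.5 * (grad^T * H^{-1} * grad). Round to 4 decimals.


Step 1: H is diagonal, so H^(-1) * g = [-0.4573, -0.154, 0.3207, -0.8677].
Step 2: g^T H^(-1) g = sum_i g_i^2 / H_ii
  = (-6.8602)^2/15 + (-0.308)^2/2 + (1.6037)^2/5 + (-3.4708)^2/4
  = 3.1375 + 0.0474 + 0.5144 + 3.0116 = 6.7109
Step 3: Objective decrease = 0.5 * g^T H^(-1) g = 3.3555


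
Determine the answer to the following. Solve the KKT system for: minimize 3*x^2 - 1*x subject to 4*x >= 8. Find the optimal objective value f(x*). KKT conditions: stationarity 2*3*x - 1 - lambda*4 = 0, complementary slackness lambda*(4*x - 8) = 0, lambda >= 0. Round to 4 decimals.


Step 1: Try lambda = 0 (constraint inactive).
x_unc = 1/(2*3) = 0.1667
Check: 4*0.1667 = 0.6668 < 8 -- violated!
Step 2: Constraint must be active: 4*x = 8
x* = 8/4 = 2.0
lambda = (2*3*2.0 - 1)/4 = 2.75
Step 3: Compute optimal value.
f(x*) = 3*2.0^2 - 1*2.0 = 10.0


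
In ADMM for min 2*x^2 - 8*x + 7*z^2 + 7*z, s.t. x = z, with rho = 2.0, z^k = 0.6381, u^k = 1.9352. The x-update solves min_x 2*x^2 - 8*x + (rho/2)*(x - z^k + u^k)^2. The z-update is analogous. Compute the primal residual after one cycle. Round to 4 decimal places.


ADMM iteration with rho = 2.0, z^k = 0.6381, u^k = 1.9352
Step 1: x-update.
Minimize 2*x^2 - 8*x + (2.0/2)*(x - 0.6381 + 1.9352)^2
FOC: (2*2 + 2.0)*x = 8 + 2.0*(0.6381 - 1.9352)
x^{k+1} = 0.901
Step 2: z-update.
Minimize 7*z^2 + 7*z + (2.0/2)*(0.901 - z + 1.9352)^2
FOC: (2*7 + 2.0)*z = -7 + 2.0*(0.901 + 1.9352)
z^{k+1} = -0.083
Step 3: u-update.
u^{k+1} = 1.9352 + 0.901 + 0.083 = 2.9191
Step 4: Primal residual = |0.901 + 0.083| = 0.9839


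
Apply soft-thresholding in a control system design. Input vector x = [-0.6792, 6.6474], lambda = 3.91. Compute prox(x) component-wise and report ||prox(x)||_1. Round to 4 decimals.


Soft-thresholding with lambda = 3.91:
prox(-0.6792) = sign(-0.6792)*max(|-0.6792| - 3.91, 0) = 0.0
prox(6.6474) = sign(6.6474)*max(|6.6474| - 3.91, 0) = 2.7374
prox(x) = [0.0, 2.7374]
||prox(x)||_1 = 0.0 + 2.7374 = 2.7374


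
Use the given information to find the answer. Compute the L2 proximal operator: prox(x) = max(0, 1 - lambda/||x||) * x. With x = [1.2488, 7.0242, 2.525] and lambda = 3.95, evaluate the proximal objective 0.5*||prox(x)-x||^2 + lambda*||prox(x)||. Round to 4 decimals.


Step 1: Compute ||x||.
||x|| = 7.568
Step 2: Compute scaling factor.
scale = max(0, 1 - 3.95/7.568) = 0.4781
Step 3: prox(x) = [0.597, 3.358, 1.2071]
||prox(x)|| = 3.618
Step 4: Proximal objective.
0.5*||prox-x||^2 = 7.8013
lambda*||prox|| = 14.2911
Total = 22.0923


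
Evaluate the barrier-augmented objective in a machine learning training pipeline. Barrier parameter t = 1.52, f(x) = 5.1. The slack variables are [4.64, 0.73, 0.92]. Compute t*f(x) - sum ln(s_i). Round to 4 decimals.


Step 1: Compute log-barrier.
ln values: [1.5347, -0.3147, -0.0834]
phi = -(1.5347 - 0.3147 - 0.0834) = -1.1366
Step 2: Compute augmented objective.
t*f(x) = 1.52*5.1 = 7.752
Total = 7.752 - 1.1366 = 6.6154


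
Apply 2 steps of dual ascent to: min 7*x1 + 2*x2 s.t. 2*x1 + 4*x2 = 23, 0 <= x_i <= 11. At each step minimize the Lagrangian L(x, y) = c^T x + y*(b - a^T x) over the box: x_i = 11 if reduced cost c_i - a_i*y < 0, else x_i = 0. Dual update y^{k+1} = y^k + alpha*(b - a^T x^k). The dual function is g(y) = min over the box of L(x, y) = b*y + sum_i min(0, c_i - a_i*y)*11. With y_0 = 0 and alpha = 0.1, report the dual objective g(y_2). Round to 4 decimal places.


Dual ascent for LP: min 7*x1 + 2*x2, 2*x1 + 4*x2 = 23, 0 <= x_i <= 11
Step 1: y^k = 0.0, reduced costs: (7.0, 2.0)
  x^k = (0.0, 0.0), subgradient = b - a^T x = 23.0
  y^{k+1} = 0.0 + 0.1*23.0 = 2.3
Step 2: y^k = 2.3, reduced costs: (2.4, -7.2)
  x^k = (0.0, 11.0), subgradient = b - a^T x = -21.0
  y^{k+1} = 2.3 + 0.1*-21.0 = 0.2
Dual objective at y_2 = 0.2: reduced costs (6.6, 1.2), box minimizer x = (0.0, 0.0)
g(y_2) = b*y + (c1 - a1*y)*x1 + (c2 - a2*y)*x2 = 23*0.2 + 6.6*0.0 + 1.2*0.0 = 4.6 + 0.0 + 0.0 = 4.6


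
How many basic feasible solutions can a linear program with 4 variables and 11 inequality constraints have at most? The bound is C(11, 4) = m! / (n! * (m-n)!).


Each vertex corresponds to some choice of n active constraints out of m, so the number of vertices is at most C(m, n) = m! / (n!(m-n)!).
m = 11, n = 4
Numerator: 11 * 10 * 9 * 8
Denominator: 4! = 24
C(11, 4) = 330


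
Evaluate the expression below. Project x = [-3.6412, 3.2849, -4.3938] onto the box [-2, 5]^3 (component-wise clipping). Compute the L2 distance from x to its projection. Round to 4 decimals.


Project each component onto [-2, 5].
clip(-3.6412) = -2.0, clip(3.2849) = 3.2849, clip(-4.3938) = -2.0
Projection = [-2.0, 3.2849, -2.0]
Squared diffs: [2.6935, 0.0, 5.7303]
Distance = sqrt(8.4238) = 2.9024


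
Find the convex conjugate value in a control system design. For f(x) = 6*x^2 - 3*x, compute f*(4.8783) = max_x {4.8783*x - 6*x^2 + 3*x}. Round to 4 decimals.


f*(y) = sup_x {y*x - a*x^2 - b*x} = sup_x {(y-b)*x - a*x^2}
FOC: (y - b) - 2a*x = 0 => x* = (y - b)/(2a)
x* = (4.8783 + 3)/(2*6) = 0.6565
f*(4.8783) = (y-b)^2/(4a) = (4.8783 + 3)^2/(4*6)
= 62.0676/24 = 2.5862


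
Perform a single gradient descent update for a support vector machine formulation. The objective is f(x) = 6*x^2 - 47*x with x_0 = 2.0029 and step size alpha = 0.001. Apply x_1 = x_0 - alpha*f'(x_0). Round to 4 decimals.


We compute the gradient at x_0 and apply the update.
f'(x) = 12*x - 47
f'(2.0029) = 12*2.0029 - 47 = -22.9652
x_1 = 2.0029 - 0.001*-22.9652 = 2.0259


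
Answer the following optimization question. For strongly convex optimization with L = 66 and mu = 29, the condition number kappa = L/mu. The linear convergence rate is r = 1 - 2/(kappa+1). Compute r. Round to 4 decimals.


Step 1: Compute the condition number.
kappa = L/mu = 66/29 = 2.2759
Step 2: Compute the convergence rate.
r = 1 - 2/(kappa + 1) = 1 - 2*mu/(L + mu) = (L - mu)/(L + mu) = 37/95 = 0.3895


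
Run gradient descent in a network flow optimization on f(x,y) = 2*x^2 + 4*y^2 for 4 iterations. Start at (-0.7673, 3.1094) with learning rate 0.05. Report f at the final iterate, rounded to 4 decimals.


Gradient descent on f(x,y) = 2*x^2 + 4*y^2.
Starting point: (-0.7673, 3.1094), alpha = 0.05
Step 1: grad_x = 2*2*-0.7673 = -3.0692, grad_y = 2*4*3.1094 = 24.8752
  x_1 = -0.7673 - 0.05*-3.0692 = -0.6138
  y_1 = 3.1094 - 0.05*24.8752 = 1.8656
Step 2: grad_x = 2*2*-0.6138 = -2.4554, grad_y = 2*4*1.8656 = 14.9251
  x_2 = -0.6138 - 0.05*-2.4554 = -0.4911
  y_2 = 1.8656 - 0.05*14.9251 = 1.1194
Step 3: grad_x = 2*2*-0.4911 = -1.9643, grad_y = 2*4*1.1194 = 8.9551
  x_3 = -0.4911 - 0.05*-1.9643 = -0.3929
  y_3 = 1.1194 - 0.05*8.9551 = 0.6716
Step 4: grad_x = 2*2*-0.3929 = -1.5714, grad_y = 2*4*0.6716 = 5.373
  x_4 = -0.3929 - 0.05*-1.5714 = -0.3143
  y_4 = 0.6716 - 0.05*5.373 = 0.403
f(-0.3143, 0.403) = 2*(-0.3143)^2 + 4*0.403^2 = 0.8471


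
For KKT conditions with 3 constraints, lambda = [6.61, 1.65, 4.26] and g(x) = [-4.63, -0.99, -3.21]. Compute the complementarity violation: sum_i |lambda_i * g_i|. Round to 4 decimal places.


KKT complementary slackness check:
lambda_1 * g_1 = 6.61 * -4.63 = -30.6043
lambda_2 * g_2 = 1.65 * -0.99 = -1.6335
lambda_3 * g_3 = 4.26 * -3.21 = -13.6746
Total violation = 30.6043 + 1.6335 + 13.6746 = 45.9124


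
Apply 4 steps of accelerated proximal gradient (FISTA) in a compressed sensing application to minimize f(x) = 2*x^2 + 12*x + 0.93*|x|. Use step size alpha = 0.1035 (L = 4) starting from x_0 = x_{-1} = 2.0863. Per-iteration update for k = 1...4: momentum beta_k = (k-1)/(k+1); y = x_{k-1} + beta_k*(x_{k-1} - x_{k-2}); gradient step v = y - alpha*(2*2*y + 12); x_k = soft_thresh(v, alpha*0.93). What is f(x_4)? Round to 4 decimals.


FISTA on f(x) = 2*x^2 + 12*x + 0.93*|x|
L = 4, alpha = 0.1035
Iteration 1: beta = 0.0, y = 2.0863 + 0.0*(2.0863 - 2.0863) = 2.0863
  grad(y) = 20.3452, v = y - alpha*grad = -0.0194
  prox(v) = soft_thresh(-0.0194, 0.0963) = 0.0
Iteration 2: beta = 0.3333, y = 0.0 + 0.3333*(0.0 - 2.0863) = -0.6954
  grad(y) = 9.2183, v = y - alpha*grad = -1.6495
  prox(v) = soft_thresh(-1.6495, 0.0963) = -1.5533
Iteration 3: beta = 0.5, y = -1.5533 + 0.5*(-1.5533 - 0.0) = -2.3299
  grad(y) = 2.6804, v = y - alpha*grad = -2.6073
  prox(v) = soft_thresh(-2.6073, 0.0963) = -2.5111
Iteration 4: beta = 0.6, y = -2.5111 + 0.6*(-2.5111 + 1.5533) = -3.0857
  grad(y) = -0.343, v = y - alpha*grad = -3.0502
  prox(v) = soft_thresh(-3.0502, 0.0963) = -2.954
f(x_4) = 2*(-2.954)^2 + 12*(-2.954) + 0.93*|-2.954| = -15.2486


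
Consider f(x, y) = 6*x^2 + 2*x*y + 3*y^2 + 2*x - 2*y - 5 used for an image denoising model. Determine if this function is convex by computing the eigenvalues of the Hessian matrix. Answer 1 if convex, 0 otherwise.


The Hessian of f(x,y) = 6*x^2 + 2*x*y + 3*y^2 + 2*x - 2*y - 5 is:
H = [[12, 2], [2, 6]]
Trace = 12 + 6 = 18
Determinant = 12*6 - (2)^2 = 68
Discriminant = (18)^2 - 4*68 = 52.0
Eigenvalues: lambda_1 = 5.3944, lambda_2 = 12.6056
The function is convex.

1


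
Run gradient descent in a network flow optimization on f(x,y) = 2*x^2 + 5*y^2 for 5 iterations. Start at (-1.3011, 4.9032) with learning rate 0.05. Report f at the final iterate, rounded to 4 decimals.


Gradient descent on f(x,y) = 2*x^2 + 5*y^2.
Starting point: (-1.3011, 4.9032), alpha = 0.05
Step 1: grad_x = 2*2*-1.3011 = -5.2044, grad_y = 2*5*4.9032 = 49.032
  x_1 = -1.3011 - 0.05*-5.2044 = -1.0409
  y_1 = 4.9032 - 0.05*49.032 = 2.4516
Step 2: grad_x = 2*2*-1.0409 = -4.1635, grad_y = 2*5*2.4516 = 24.516
  x_2 = -1.0409 - 0.05*-4.1635 = -0.8327
  y_2 = 2.4516 - 0.05*24.516 = 1.2258
Step 3: grad_x = 2*2*-0.8327 = -3.3308, grad_y = 2*5*1.2258 = 12.258
  x_3 = -0.8327 - 0.05*-3.3308 = -0.6662
  y_3 = 1.2258 - 0.05*12.258 = 0.6129
Step 4: grad_x = 2*2*-0.6662 = -2.6647, grad_y = 2*5*0.6129 = 6.129
  x_4 = -0.6662 - 0.05*-2.6647 = -0.5329
  y_4 = 0.6129 - 0.05*6.129 = 0.3065
Step 5: grad_x = 2*2*-0.5329 = -2.1317, grad_y = 2*5*0.3065 = 3.0645
  x_5 = -0.5329 - 0.05*-2.1317 = -0.4263
  y_5 = 0.3065 - 0.05*3.0645 = 0.1532
f(-0.4263, 0.1532) = 2*(-0.4263)^2 + 5*0.1532^2 = 0.4809


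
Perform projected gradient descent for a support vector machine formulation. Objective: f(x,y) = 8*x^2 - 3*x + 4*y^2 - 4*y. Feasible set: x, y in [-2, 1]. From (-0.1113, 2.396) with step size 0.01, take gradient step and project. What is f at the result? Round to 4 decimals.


Step 1: Compute gradient at (-0.1113, 2.396).
grad_x = 2*8*-0.1113 - 3 = -4.7808
grad_y = 2*4*2.396 - 4 = 15.168
Step 2: Gradient step.
x_raw = -0.1113 - 0.01*-4.7808 = -0.0635
y_raw = 2.396 - 0.01*15.168 = 2.2443
Step 3: Project onto [-2, 1].
x_proj = clip(-0.0635) = -0.0635
y_proj = clip(2.2443) = 1.0
Step 4: Evaluate f.
f(-0.0635, 1.0) = 0.2227


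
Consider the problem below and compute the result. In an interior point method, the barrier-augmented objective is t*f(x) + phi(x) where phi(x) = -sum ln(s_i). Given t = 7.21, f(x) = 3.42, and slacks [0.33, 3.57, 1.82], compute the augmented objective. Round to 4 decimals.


Step 1: Compute log-barrier.
ln values: [-1.1087, 1.2726, 0.5988]
phi = -(-1.1087 + 1.2726 + 0.5988) = -0.7627
Step 2: Compute augmented objective.
t*f(x) = 7.21*3.42 = 24.6582
Total = 24.6582 - 0.7627 = 23.8955


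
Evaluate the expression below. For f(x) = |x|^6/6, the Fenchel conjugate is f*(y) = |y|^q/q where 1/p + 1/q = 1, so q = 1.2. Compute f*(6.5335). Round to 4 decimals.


The conjugate exponent q satisfies 1/p + 1/q = 1.
p = 6, so q = 6/(6 - 1) = 1.2
|y|^q = 6.5335^1.2 = 9.5099
f*(6.5335) = 9.5099 / 1.2 = 7.9249


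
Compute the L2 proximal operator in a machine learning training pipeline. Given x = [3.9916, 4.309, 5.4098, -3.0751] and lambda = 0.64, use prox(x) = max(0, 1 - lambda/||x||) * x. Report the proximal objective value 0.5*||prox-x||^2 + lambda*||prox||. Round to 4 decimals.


Step 1: Compute ||x||.
||x|| = 8.557
Step 2: Compute scaling factor.
scale = max(0, 1 - 0.64/8.557) = 0.9252
Step 3: prox(x) = [3.6931, 3.9867, 5.0052, -2.8451]
||prox(x)|| = 7.917
Step 4: Proximal objective.
0.5*||prox-x||^2 = 0.2048
lambda*||prox|| = 5.0669
Total = 5.2717


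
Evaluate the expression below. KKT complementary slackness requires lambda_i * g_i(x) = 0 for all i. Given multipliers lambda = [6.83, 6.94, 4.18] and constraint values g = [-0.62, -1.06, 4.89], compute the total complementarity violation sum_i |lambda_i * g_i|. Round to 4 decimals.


KKT complementary slackness check:
lambda_1 * g_1 = 6.83 * -0.62 = -4.2346
lambda_2 * g_2 = 6.94 * -1.06 = -7.3564
lambda_3 * g_3 = 4.18 * 4.89 = 20.4402
Total violation = 4.2346 + 7.3564 + 20.4402 = 32.0312


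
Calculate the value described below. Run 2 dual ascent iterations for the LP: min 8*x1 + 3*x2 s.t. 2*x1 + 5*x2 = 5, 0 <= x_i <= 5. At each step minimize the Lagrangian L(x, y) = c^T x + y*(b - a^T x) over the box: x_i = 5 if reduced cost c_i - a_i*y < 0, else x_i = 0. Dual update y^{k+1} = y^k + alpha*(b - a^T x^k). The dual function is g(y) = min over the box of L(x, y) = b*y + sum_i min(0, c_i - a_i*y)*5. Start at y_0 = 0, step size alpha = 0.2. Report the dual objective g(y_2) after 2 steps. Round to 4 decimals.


Dual ascent for LP: min 8*x1 + 3*x2, 2*x1 + 5*x2 = 5, 0 <= x_i <= 5
Step 1: y^k = 0.0, reduced costs: (8.0, 3.0)
  x^k = (0.0, 0.0), subgradient = b - a^T x = 5.0
  y^{k+1} = 0.0 + 0.2*5.0 = 1.0
Step 2: y^k = 1.0, reduced costs: (6.0, -2.0)
  x^k = (0.0, 5.0), subgradient = b - a^T x = -20.0
  y^{k+1} = 1.0 + 0.2*-20.0 = -3.0
Dual objective at y_2 = -3.0: reduced costs (14.0, 18.0), box minimizer x = (0.0, 0.0)
g(y_2) = b*y + (c1 - a1*y)*x1 + (c2 - a2*y)*x2 = 5*(-3.0) + 14.0*0.0 + 18.0*0.0 = -15.0 + 0.0 + 0.0 = -15.0


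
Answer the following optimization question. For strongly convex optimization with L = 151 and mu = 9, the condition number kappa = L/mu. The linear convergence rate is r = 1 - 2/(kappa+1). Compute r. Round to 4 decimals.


Step 1: Compute the condition number.
kappa = L/mu = 151/9 = 16.7778
Step 2: Compute the convergence rate.
r = 1 - 2/(kappa + 1) = 1 - 2*mu/(L + mu) = (L - mu)/(L + mu) = 142/160 = 0.8875


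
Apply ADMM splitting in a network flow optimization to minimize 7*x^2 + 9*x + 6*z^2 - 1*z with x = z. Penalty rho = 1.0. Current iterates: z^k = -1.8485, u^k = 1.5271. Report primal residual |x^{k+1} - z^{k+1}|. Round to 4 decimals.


ADMM iteration with rho = 1.0, z^k = -1.8485, u^k = 1.5271
Step 1: x-update.
Minimize 7*x^2 + 9*x + (1.0/2)*(x + 1.8485 + 1.5271)^2
FOC: (2*7 + 1.0)*x = -9 + 1.0*(-1.8485 - 1.5271)
x^{k+1} = -0.825
Step 2: z-update.
Minimize 6*z^2 - 1*z + (1.0/2)*(-0.825 - z + 1.5271)^2
FOC: (2*6 + 1.0)*z = 1 + 1.0*(-0.825 + 1.5271)
z^{k+1} = 0.1309
Step 3: u-update.
u^{k+1} = 1.5271 - 0.825 - 0.1309 = 0.5711
Step 4: Primal residual = |-0.825 - 0.1309| = 0.956


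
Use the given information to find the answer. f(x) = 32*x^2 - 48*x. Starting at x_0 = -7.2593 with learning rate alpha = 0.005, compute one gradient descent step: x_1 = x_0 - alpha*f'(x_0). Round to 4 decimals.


We compute the gradient at x_0 and apply the update.
f'(x) = 64*x - 48
f'(-7.2593) = 64*-7.2593 - 48 = -512.5952
x_1 = -7.2593 - 0.005*-512.5952 = -4.6963


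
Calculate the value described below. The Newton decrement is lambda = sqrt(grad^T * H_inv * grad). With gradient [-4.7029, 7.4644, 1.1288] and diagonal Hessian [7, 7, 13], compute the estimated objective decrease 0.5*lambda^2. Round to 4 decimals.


Step 1: H is diagonal, so H^(-1) * g = [-0.6718, 1.0663, 0.0868].
Step 2: g^T H^(-1) g = sum_i g_i^2 / H_ii
  = (-4.7029)^2/7 + (7.4644)^2/7 + (1.1288)^2/13
  = 3.1596 + 7.9596 + 0.098 = 11.2172
Step 3: Objective decrease = 0.5 * g^T H^(-1) g = 5.6086
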